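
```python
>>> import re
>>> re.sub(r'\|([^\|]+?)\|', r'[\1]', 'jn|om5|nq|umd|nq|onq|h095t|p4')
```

'jn[om5]nq[umd]nq[onq]h095t|p4'

Matches: at [2:7] → '|om5|'; at [9:14] → '|umd|'; at [16:21] → '|onq|'.
The replacement refers to a captured group, so each match is rewritten using its own captured text.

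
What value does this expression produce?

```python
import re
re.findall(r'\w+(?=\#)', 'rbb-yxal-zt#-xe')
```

['zt']

Because the assertion is zero-width, the text it checks is not consumed and won't appear in the result.
Walking the string: at [9:11] → 'zt'.
No capturing groups, so `findall` returns the 1 full match string.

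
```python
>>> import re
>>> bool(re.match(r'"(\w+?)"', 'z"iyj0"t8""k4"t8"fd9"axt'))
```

`re.match` won't scan ahead — the pattern has to work from the very first character.
Here the pattern fails at index 0, so the call returns None, and `bool(None)` is False.

False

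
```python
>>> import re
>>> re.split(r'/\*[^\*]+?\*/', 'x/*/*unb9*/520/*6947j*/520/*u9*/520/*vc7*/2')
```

Matches to split on: at [3:11] → '/*unb9*/'; at [14:23] → '/*6947j*/'; at [26:32] → '/*u9*/'; at [35:42] → '/*vc7*/'.
Each match becomes a cut point; 5 segments remain.

['x/*', '520', '520', '520', '2']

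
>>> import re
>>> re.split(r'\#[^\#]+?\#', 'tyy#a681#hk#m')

['tyy', 'hk#m']

Matches to split on: at [3:9] → '#a681#'.
The string is cut at each match, leaving 2 pieces.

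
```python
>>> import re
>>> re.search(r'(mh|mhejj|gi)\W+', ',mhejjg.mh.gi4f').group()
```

`search` walks the string left to right and returns the first match it finds.
The match spans [8:11] → 'mh.'.
Captured: group 1 = 'mh'.

'mh.'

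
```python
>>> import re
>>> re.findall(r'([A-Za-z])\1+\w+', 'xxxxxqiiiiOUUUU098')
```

The backreference `\1` re-matches whatever the first group consumed, character for character.
Matches: at [0:18] match 'xxxxxqiiiiOUUUU098', group 1 = 'x'.
One capturing group, so `findall` returns just the captured substring from the one match — 1 in all.

['x']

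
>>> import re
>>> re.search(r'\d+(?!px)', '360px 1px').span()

(0, 2)

The negative lookahead/lookbehind blocks any match where the forbidden context is present.
`re.search` scans for the first position where the pattern succeeds.
The match spans [0:2] → '36'.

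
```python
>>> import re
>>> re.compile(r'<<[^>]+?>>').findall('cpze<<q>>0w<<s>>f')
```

['<<q>>', '<<s>>']

No capturing groups, so `findall` returns the 2 full match strings.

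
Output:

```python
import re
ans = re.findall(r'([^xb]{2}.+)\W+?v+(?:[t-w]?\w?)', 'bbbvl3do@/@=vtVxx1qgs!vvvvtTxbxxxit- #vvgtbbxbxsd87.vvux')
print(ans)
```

This matches exactly 2 of any character except [xb], then one or more of any character (captured); then one or more of a non-word character (lazy), then one or more of the literal 'v'; then optionally a character in [t-w], then optionally a word character (non-capturing group).
Walking the string: at [3:56] match 'vl3do@/@=vtVxx1qgs!vvvvtTxbxxxit- #vvgtbbxbxsd87.vvux', group 1 = 'vl3do@/@=vtVxx1qgs!vvvvtTxbxxxit- #vvgtbbxbxsd87'.
With a single group, `findall` returns only what that group captured — 1 item.

['vl3do@/@=vtVxx1qgs!vvvvtTxbxxxit- #vvgtbbxbxsd87']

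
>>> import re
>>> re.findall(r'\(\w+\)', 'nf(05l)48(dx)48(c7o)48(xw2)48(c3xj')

Matches: at [2:7] → '(05l)'; at [9:13] → '(dx)'; at [15:20] → '(c7o)'; at [22:27] → '(xw2)'.
No capturing groups, so `findall` returns the 4 full match strings.

['(05l)', '(dx)', '(c7o)', '(xw2)']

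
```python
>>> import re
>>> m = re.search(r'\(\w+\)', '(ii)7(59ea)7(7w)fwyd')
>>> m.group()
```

'(ii)'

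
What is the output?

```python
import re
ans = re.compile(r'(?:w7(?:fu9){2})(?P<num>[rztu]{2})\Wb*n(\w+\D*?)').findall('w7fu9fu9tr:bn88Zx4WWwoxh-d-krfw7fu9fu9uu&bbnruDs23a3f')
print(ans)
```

The `?` after the quantifier makes it lazy — it takes as little as possible before letting the rest of the pattern try.
Multiple groups make `findall` return tuples — one 2-tuple for each match.

[('tr', '88Zx4WWwoxh'), ('uu', 'ruDs23a3f')]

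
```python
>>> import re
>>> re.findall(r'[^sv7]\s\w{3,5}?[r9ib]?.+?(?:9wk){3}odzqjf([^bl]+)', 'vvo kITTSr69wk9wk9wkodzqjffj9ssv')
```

['fj9ssv']

This matches any character except [sv7], then whitespace; then 3 to 5 of a word character (lazy), then optionally one of [r9ib]; then one or more of any character (lazy); then the literal '9wk' repeated 3 times, then the literal 'odz', then the literal 'qjf'; then one or more of any character except [bl] (captured).
Matches: at [2:32] match 'o kITTSr69wk9wk9wkodzqjffj9ssv', group 1 = 'fj9ssv'.
One capturing group, so `findall` returns just the captured substring from the one match — 1 in all.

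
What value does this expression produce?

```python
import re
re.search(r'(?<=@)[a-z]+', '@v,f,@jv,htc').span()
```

(1, 2)

The `(?=…)`/`(?<=…)` assertion just peeks at neighbouring text; it doesn't advance the match position.
`re.search` tries every starting position until one works.
The match spans [1:2] → 'v'.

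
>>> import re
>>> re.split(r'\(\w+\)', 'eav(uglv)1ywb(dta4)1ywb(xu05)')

Matches to split on: at [3:9] → '(uglv)'; at [13:19] → '(dta4)'; at [23:29] → '(xu05)'.
Each match becomes a cut point; 4 segments remain.

['eav', '1ywb', '1ywb', '']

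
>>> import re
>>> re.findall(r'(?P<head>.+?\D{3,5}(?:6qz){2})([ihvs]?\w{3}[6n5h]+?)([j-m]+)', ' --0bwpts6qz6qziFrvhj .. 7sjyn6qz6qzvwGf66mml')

[(' --0bwpts6qz6qz', 'iFrvh', 'j'), (' .. 7sjyn6qz6qz', 'vwGf66', 'mml')]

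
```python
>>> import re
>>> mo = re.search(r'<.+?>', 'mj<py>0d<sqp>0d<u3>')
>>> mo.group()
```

'<py>'

Because the quantifier is non-greedy, it stops expanding at the earliest point where the rest of the pattern can succeed.
`re.search` tries every starting position until one works.
The match spans [2:6] → '<py>'.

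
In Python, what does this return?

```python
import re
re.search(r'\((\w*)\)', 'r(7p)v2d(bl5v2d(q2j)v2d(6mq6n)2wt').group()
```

'(7p)'

`search` walks the string left to right and returns the first match it finds.
The match spans [1:5] → '(7p)'.
Captured: group 1 = '7p'.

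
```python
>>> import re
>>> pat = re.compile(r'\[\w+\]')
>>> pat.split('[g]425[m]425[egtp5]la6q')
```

['', '425', '425', 'la6q']

Matches to split on: at [0:3] → '[g]'; at [6:9] → '[m]'; at [12:19] → '[egtp5]'.
The string is cut at each match, leaving 4 pieces.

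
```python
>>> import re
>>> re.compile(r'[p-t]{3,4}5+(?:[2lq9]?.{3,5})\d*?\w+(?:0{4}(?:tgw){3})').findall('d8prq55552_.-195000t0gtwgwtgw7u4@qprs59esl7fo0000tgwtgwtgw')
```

`findall` yields the raw match text (1 of them) because the pattern has no groups.

['qprs59esl7fo0000tgwtgwtgw']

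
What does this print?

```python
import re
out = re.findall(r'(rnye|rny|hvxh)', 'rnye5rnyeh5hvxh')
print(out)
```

['rnye', 'rnye', 'hvxh']

Alternation isn't longest-match — the leftmost alternative that fits at this position is chosen.
Walking the string: at [0:4] match 'rnye', group 1 = 'rnye'; at [5:9] match 'rnye', group 1 = 'rnye'; at [11:15] match 'hvxh', group 1 = 'hvxh'.
`findall` collects group 1 from each match (3 total).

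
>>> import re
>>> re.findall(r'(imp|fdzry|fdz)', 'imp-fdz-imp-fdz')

`findall` collects group 1 from each match (4 total).

['imp', 'fdz', 'imp', 'fdz']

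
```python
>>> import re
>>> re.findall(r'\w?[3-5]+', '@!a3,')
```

['a3']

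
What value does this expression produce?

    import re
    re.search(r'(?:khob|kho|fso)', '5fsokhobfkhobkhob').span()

(1, 4)

`re.search` scans for the first position where the pattern succeeds.
The match spans [1:4] → 'fso'.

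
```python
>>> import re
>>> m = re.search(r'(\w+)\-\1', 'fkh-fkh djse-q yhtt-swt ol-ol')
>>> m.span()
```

`\1` has to match the exact text group 1 already captured.
`re.search` scans for the first position where the pattern succeeds.
The match spans [0:7] → 'fkh-fkh'.
Captured: group 1 = 'fkh'.

(0, 7)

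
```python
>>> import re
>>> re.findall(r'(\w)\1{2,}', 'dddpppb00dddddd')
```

['d', 'p', 'd']

After group 1 captures some text, `\1` only succeeds where that same text appears again.
With a single group, `findall` returns only what that group captured — 3 items.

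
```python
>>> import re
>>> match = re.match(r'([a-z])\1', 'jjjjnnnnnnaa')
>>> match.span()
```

(0, 2)

`re.match` only tries the pattern at the start of the string.
The match spans [0:2] → 'jj'.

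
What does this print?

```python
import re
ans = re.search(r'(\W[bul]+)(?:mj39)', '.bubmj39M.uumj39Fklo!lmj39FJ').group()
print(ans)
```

The pattern matches a non-word character, then one or more of one of [bul] (captured); then a literal 'm', then the literal 'j39' (non-capturing group).
`search` walks the string left to right and returns the first match it finds.
The match spans [0:8] → '.bubmj39'.
Captured: group 1 = '.bub'.

.bubmj39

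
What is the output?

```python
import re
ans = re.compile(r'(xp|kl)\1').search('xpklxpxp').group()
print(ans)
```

`\1` has to match the exact text group 1 already captured.
The match spans [4:8] → 'xpxp'.

xpxp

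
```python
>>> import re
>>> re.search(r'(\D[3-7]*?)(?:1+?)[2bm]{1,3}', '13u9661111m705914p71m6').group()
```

This matches a non-digit, then zero or more of a character in [3-7] (lazy) (captured); then one or more of a literal '1' (lazy) (non-capturing group); then 1 to 3 of one of [2bm].
Unlike `match`, `search` isn't anchored — it looks for the pattern anywhere in the string.
The match spans [17:21] → 'p71m'.
Captured: group 1 = 'p7'.

'p71m'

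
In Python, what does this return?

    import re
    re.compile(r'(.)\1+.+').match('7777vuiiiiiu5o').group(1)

'7'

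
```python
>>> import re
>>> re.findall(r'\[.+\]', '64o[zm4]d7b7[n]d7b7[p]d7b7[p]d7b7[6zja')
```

Walking the string: at [3:29] → '[zm4]d7b7[n]d7b7[p]d7b7[p]'.
With no groups in the pattern, `findall` gives back each whole match — 1 here.

['[zm4]d7b7[n]d7b7[p]d7b7[p]']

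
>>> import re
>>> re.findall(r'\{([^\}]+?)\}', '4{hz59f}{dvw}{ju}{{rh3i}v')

['hz59f', 'dvw', 'ju', '{rh3i']

Because there's exactly one group, `findall` drops the full match and keeps group 1 from each hit.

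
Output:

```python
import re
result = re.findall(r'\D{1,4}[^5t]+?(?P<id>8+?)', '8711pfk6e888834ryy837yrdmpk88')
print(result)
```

['8', '8']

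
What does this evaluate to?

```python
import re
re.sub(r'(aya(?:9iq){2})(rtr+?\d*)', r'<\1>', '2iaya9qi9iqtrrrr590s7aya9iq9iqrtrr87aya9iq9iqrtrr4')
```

'2iaya9qi9iqtrrrr590s7<aya9iq9iq>r87<aya9iq9iq>r4'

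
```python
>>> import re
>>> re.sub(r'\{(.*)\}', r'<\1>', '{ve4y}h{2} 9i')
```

Matches: at [0:10] → '{ve4y}h{2}'.
`\1` in the replacement pulls in group 1's text for each match.

'<ve4y}h{2> 9i'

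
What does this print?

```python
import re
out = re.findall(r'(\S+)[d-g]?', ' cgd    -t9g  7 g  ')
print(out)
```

['cgd', '-t9g', '7', 'g']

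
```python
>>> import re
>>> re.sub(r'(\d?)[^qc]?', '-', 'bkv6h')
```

'-----'

Each match is replaced by '-'.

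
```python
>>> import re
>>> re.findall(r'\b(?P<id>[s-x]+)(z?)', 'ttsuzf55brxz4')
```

With 2 capturing groups, `findall` returns a 2-tuple per match.

[('ttsu', 'z')]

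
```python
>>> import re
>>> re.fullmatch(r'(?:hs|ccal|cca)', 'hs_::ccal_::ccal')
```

`re.fullmatch` is like wrapping the pattern in `^…$` (in single-line mode).
Here the string isn't matched end-to-end, so the call returns None.

None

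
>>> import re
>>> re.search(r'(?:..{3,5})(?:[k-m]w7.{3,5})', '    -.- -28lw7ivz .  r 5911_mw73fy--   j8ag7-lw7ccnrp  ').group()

'.- -28lw7ivz .'

This matches any character, then 3 to 5 of any character (non-capturing group); then a character in [k-m], then the literal 'w7', then 3 to 5 of any character (non-capturing group).
The match spans [5:19] → '.- -28lw7ivz .'.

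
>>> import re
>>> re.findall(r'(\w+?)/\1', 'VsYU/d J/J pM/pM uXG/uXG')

`\1` has to match the exact text group 1 already captured.
Because there's exactly one group, `findall` drops the full match and keeps group 1 from each hit.

['J', 'pM', 'uXG']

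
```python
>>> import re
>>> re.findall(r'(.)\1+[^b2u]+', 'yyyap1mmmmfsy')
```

['y']

The backreference `\1` re-matches whatever the first group consumed, character for character.
One capturing group, so `findall` returns just the captured substring from the one match — 1 in all.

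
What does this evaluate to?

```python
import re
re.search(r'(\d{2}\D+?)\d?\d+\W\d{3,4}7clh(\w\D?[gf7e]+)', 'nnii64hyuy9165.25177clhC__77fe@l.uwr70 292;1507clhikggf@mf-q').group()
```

This matches exactly 2 of a digit, then one or more of a non-digit (lazy) (captured); then optionally a digit, then one or more of a digit, then a non-word character; then 3 to 4 of a digit, then the literal '7c', then the literal 'lh'; then a word character, then optionally a non-digit, then one or more of one of [gf7e] (captured).
`re.search` tries every starting position until one works.
The match spans [36:55] → '70 292;1507clhikggf'.
Captured: group 1 = '70 ', group 2 = 'ikggf'.

'70 292;1507clhikggf'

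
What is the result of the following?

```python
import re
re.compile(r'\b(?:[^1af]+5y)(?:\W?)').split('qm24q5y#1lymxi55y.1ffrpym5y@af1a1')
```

['', '1lymxi55y.1ffrpym5y@af1a1']

Each match becomes a cut point; 2 segments remain.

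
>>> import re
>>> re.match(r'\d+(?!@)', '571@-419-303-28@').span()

The negative lookahead/lookbehind blocks any match where the forbidden context is present.
`re.match` won't scan ahead — the pattern has to work from the very first character.
The match spans [0:2] → '57'.

(0, 2)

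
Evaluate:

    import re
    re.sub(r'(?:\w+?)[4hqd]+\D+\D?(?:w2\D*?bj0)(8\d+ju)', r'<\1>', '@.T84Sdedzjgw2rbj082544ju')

'@.<82544ju>'

Pattern: one or more of a word character (lazy) (non-capturing group); then one or more of one of [4hqd], then one or more of a non-digit, then optionally a non-digit; then the literal 'w2', then zero or more of a non-digit (lazy), then the literal 'bj0' (non-capturing group); then the literal '8', then one or more of a digit, then the literal 'ju' (captured).
Matches: at [2:25] → 'T84Sdedzjgw2rbj082544ju'.
Each match is replaced using the text its own group 1 captured.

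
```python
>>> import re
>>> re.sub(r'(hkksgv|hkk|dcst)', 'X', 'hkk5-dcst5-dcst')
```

'X5-X5-X'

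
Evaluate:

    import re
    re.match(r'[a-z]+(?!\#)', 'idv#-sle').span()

(0, 2)

`(?!…)`/`(?<!…)` only lets a position through if the neighbouring text does NOT match; no characters are consumed.
`re.match` only tries the pattern at the start of the string.
The match spans [0:2] → 'id'.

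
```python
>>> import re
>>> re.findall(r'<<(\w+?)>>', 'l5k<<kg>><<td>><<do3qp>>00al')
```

['kg', 'td', 'do3qp']

One capturing group, so `findall` returns just the captured substring from each match — 3 in all.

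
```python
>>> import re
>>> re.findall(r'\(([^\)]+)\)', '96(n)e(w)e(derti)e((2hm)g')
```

['n', 'w', 'derti', '(2hm']

One capturing group, so `findall` returns just the captured substring from each match — 4 in all.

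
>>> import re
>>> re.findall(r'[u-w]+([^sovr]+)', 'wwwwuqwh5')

['qwh5']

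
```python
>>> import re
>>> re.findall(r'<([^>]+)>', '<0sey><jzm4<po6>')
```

['0sey', 'jzm4<po6']

`findall` collects group 1 from each match (2 total).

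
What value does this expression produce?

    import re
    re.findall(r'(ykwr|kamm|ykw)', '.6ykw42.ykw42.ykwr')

['ykw', 'ykw', 'ykwr']

Alternation tries branches left to right and keeps the first one that lets the overall match succeed at that position.
With a single group, `findall` returns only what that group captured — 3 items.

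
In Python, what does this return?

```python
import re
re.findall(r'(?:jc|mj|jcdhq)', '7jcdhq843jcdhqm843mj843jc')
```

`|` is ordered: at each position the engine commits to the first alternative that works.
With no groups in the pattern, `findall` gives back each whole match — 4 here.

['jc', 'jc', 'mj', 'jc']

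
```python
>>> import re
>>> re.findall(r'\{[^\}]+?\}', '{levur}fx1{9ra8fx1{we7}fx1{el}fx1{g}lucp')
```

['{levur}', '{9ra8fx1{we7}', '{el}', '{g}']

Since nothing is captured, `findall` lists the 4 matched substrings directly.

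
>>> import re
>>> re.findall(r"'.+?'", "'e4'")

["'e4'"]

Scanning left to right: at [0:4] → "'e4'".
With no groups in the pattern, `findall` gives back each whole match — 1 here.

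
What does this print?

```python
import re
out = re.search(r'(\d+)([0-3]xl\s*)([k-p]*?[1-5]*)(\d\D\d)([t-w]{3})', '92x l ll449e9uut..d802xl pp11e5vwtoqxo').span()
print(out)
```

This matches one or more of a digit (captured); then a character in [0-3], then the literal 'xl', then zero or more of whitespace (captured); then zero or more of a character in [k-p] (lazy), then zero or more of a character in [1-5] (captured); then a digit, then a non-digit, then a digit (captured); then exactly 3 of a character in [t-w] (captured).
Unlike `match`, `search` isn't anchored — it looks for the pattern anywhere in the string.
The match spans [19:34] → '802xl pp11e5vwt'.
Captured: group 1 = '80', group 2 = '2xl ', group 3 = 'pp1', group 4 = '1e5', group 5 = 'vwt'.

(19, 34)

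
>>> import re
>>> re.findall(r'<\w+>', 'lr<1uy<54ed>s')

Matches: at [6:12] → '<54ed>'.
With no groups in the pattern, `findall` gives back each whole match — 1 here.

['<54ed>']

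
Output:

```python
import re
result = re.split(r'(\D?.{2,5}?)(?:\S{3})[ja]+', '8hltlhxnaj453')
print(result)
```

This matches optionally a non-digit, then 2 to 5 of any character (lazy) (captured); then exactly 3 of a non-whitespace character (non-capturing group); then one or more of one of [ja].
Matches to split on: at [0:10] → '8hltlhxnaj'.
With a capturing group present, the delimiter's captured portion is kept in the result list.

['', '8hltl', '453']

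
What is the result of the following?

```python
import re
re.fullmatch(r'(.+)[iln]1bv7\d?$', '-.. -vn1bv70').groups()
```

The match spans [0:12] → '-.. -vn1bv70'.
Captured: group 1 = '-.. -v'.

('-.. -v',)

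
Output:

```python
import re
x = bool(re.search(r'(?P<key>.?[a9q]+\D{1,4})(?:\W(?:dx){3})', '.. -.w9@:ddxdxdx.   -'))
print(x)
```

This matches optionally any character, then one or more of one of [a9q], then 1 to 4 of a non-digit (captured as 'key'); then a non-word character, then the literal 'dx' repeated 3 times (non-capturing group).
`re.search` tries every starting position until one works.
Here the pattern never matches, so the call returns None, and `bool(None)` is False.

False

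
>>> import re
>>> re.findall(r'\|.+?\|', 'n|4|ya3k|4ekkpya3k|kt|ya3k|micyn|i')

With the lazy modifier that quantifier settles for the fewest repetitions that let the rest of the pattern succeed (the atoms after it are unaffected and can still be greedy).
With no groups in the pattern, `findall` gives back each whole match — 3 here.

['|4|', '|4ekkpya3k|', '|ya3k|']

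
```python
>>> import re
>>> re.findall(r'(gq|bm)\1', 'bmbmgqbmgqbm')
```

['bm']

`\1` is not a pattern — it's the concrete string captured by group 1, re-applied verbatim.
Walking the string: at [0:4] match 'bmbm', group 1 = 'bm'.
One capturing group, so `findall` returns just the captured substring from the one match — 1 in all.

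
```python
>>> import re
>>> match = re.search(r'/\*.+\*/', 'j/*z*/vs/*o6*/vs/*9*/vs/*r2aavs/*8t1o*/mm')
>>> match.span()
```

Unlike `match`, `search` isn't anchored — it looks for the pattern anywhere in the string.
The match spans [1:39] → '/*z*/vs/*o6*/vs/*9*/vs/*r2aavs/*8t1o*/'.

(1, 39)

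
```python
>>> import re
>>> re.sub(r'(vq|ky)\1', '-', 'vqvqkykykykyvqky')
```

'---vqky'

After group 1 captures some text, `\1` only succeeds where that same text appears again.
Each match is replaced by '-'.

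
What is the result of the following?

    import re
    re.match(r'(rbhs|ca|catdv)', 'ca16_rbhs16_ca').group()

`re.match` won't scan ahead — the pattern has to work from the very first character.
The match spans [0:2] → 'ca'.

'ca'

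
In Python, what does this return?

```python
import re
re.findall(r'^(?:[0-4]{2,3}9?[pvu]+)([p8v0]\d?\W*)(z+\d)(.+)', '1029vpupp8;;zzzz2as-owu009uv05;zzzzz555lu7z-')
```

The pattern matches anchored at the start of the string; then 2 to 3 of a character in [0-4], then optionally the literal '9', then one or more of one of [pvu] (non-capturing group); then one of [p8v0], then optionally a digit, then zero or more of a non-word character (captured); then one or more of the literal 'z', then a digit (captured); then one or more of any character (captured).
Matches: at [0:44] match '1029vpupp8;;zzzz2as-owu009uv05;zzzzz555lu7z-', groups = ('8;;', 'zzzz2', 'as-owu009uv05;zzzzz555lu7z-').
3 groups means the one result is a tuple of 3 captured strings — 1 here.

[('8;;', 'zzzz2', 'as-owu009uv05;zzzzz555lu7z-')]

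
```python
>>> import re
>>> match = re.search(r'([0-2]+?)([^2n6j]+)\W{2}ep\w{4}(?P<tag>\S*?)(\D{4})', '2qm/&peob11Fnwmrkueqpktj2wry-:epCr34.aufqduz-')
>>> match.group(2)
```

'wry'

Pattern: one or more of a character in [0-2] (lazy) (captured); then one or more of any character except [2n6j] (captured); then exactly 2 of a non-word character, then the literal 'ep', then exactly 4 of a word character; then zero or more of a non-whitespace character (lazy) (captured as 'tag'); then exactly 4 of a non-digit (captured).
Because the quantifier is non-greedy, it stops expanding at the earliest point where the rest of the pattern can succeed.
`search` walks the string left to right and returns the first match it finds.
The match spans [24:40] → '2wry-:epCr34.auf'.
Captured: group 1 = '2', group 2 = 'wry', group 3 = '', group 4 = '.auf'.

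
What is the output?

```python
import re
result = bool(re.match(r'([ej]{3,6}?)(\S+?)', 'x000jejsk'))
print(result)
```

The pattern matches 3 to 6 of one of [ej] (lazy) (captured); then one or more of a non-whitespace character (lazy) (captured).
`re.match` won't scan ahead — the pattern has to work from the very first character.
Here the string doesn't start with a match, so the call returns None, and `bool(None)` is False.

False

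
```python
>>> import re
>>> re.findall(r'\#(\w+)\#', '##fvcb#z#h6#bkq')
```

['fvcb', 'h6']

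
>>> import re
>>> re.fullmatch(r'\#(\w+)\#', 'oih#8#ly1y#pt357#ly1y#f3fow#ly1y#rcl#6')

`fullmatch` succeeds only if the pattern covers the string from start to end.
Here the string isn't matched end-to-end, so the call returns None.

None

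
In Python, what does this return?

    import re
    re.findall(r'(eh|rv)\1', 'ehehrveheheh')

['eh', 'eh']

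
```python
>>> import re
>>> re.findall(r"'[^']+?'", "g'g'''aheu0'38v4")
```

With no groups in the pattern, `findall` gives back each whole match — 2 here.

["'g'", "'aheu0'"]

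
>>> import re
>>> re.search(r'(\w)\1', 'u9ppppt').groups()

('p',)

The match spans [2:4] → 'pp'.
Captured: group 1 = 'p'.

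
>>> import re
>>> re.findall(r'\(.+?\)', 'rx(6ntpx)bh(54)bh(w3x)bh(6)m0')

['(6ntpx)', '(54)', '(w3x)', '(6)']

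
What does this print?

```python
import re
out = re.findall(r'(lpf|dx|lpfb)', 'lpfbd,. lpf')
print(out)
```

['lpf', 'lpf']

Branches in `(...|...)` are attempted left-to-right; the first branch that allows the whole pattern to succeed is taken.
Scanning left to right: at [0:3] match 'lpf', group 1 = 'lpf'; at [8:11] match 'lpf', group 1 = 'lpf'.
Because there's exactly one group, `findall` drops the full match and keeps group 1 from each hit.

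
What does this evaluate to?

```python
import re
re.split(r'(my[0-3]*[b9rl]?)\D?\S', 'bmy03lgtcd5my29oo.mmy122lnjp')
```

Pattern: the literal 'my', then zero or more of a character in [0-3], then optionally one of [b9rl] (captured); then optionally a non-digit, then a non-whitespace character.
`re.split` interleaves the captured-group text with the surrounding fragments.

['b', 'my03l', 'cd5', 'my29', '.m', 'my122l', 'p']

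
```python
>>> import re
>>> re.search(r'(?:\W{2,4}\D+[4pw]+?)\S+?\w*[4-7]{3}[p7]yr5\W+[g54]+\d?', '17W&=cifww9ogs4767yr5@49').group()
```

'&=cifww9ogs4767yr5@49'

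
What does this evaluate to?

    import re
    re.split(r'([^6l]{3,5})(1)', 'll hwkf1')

['ll', ' hwkf', '1', '']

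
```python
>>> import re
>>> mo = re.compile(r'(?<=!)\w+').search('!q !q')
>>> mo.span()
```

Because the assertion is zero-width, the text it checks is not consumed and won't appear in the result.
`search` walks the string left to right and returns the first match it finds.
The match spans [1:2] → 'q'.

(1, 2)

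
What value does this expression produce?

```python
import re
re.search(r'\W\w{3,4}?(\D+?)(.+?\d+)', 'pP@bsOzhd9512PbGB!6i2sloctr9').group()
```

The pattern matches a non-word character, then 3 to 4 of a word character (lazy); then one or more of a non-digit (lazy) (captured); then one or more of any character (lazy), then one or more of a digit (captured).
Lazy quantifiers expand one character at a time until the remainder of the pattern can match.
`re.search` tries every starting position until one works.
The match spans [2:13] → '@bsOzhd9512'.
Captured: group 1 = 'z', group 2 = 'hd9512'.

'@bsOzhd9512'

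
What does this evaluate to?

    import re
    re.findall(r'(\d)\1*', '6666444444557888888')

['6', '4', '5', '7', '8']

`\1` is not a pattern — it's the concrete string captured by group 1, re-applied verbatim.
Walking the string: at [0:4] match '6666', group 1 = '6'; at [4:10] match '444444', group 1 = '4'; at [10:12] match '55', group 1 = '5'; at [12:13] match '7', group 1 = '7'; at [13:19] match '888888', group 1 = '8'.
Because there's exactly one group, `findall` drops the full match and keeps group 1 from each hit.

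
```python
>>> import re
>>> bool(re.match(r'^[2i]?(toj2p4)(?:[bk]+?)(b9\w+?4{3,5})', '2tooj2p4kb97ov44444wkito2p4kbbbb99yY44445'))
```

`re.match` won't scan ahead — the pattern has to work from the very first character.
Here the string doesn't start with a match, so the call returns None, and `bool(None)` is False.

False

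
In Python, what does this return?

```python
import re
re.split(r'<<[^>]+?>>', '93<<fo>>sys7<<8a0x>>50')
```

Splitting on the pattern gives 3 pieces.

['93', 'sys7', '50']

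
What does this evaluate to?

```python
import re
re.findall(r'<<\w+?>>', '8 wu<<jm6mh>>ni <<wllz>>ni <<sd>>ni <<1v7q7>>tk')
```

Matches: at [4:13] → '<<jm6mh>>'; at [16:24] → '<<wllz>>'; at [27:33] → '<<sd>>'; at [36:45] → '<<1v7q7>>'.
No capturing groups, so `findall` returns the 4 full match strings.

['<<jm6mh>>', '<<wllz>>', '<<sd>>', '<<1v7q7>>']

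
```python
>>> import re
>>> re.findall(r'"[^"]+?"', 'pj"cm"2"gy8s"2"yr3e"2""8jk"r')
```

Matches: at [2:6] → '"cm"'; at [7:13] → '"gy8s"'; at [14:20] → '"yr3e"'; at [22:27] → '"8jk"'.
No capturing groups, so `findall` returns the 4 full match strings.

['"cm"', '"gy8s"', '"yr3e"', '"8jk"']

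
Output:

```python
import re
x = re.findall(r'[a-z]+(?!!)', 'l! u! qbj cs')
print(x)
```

The negative lookaround is zero-width — it rules out positions where the adjacent text would match, without consuming anything.
Scanning left to right: at [6:9] → 'qbj'; at [10:12] → 'cs'.
With no groups in the pattern, `findall` gives back each whole match — 2 here.

['qbj', 'cs']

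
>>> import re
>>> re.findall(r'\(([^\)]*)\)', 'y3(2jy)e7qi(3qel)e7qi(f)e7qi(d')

['2jy', '3qel', 'f']

One capturing group, so `findall` returns just the captured substring from each match — 3 in all.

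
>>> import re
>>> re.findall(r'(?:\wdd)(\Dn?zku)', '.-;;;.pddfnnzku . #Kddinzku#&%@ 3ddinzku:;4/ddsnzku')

This matches a word character, then the literal 'dd' (non-capturing group); then a non-digit, then optionally the literal 'n', then the literal 'zku' (captured).
Scanning left to right: at [19:27] match 'Kddinzku', group 1 = 'inzku'; at [32:40] match '3ddinzku', group 1 = 'inzku'.
With a single group, `findall` returns only what that group captured — 2 items.

['inzku', 'inzku']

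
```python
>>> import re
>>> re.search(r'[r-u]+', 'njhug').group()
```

'u'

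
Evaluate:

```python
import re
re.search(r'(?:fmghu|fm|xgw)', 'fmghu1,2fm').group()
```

'fmghu'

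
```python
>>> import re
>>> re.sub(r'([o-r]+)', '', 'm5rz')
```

Pattern: one or more of a character in [o-r] (captured).
Matches: at [2:3] → 'r'.
Every occurrence is swapped for ''.

'm5z'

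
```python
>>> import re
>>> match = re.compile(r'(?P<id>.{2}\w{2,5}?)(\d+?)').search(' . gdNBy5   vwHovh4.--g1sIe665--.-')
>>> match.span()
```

(1, 9)

This matches exactly 2 of any character, then 2 to 5 of a word character (lazy) (captured as 'id'); then one or more of a digit (lazy) (captured).
`search` walks the string left to right and returns the first match it finds.
The match spans [1:9] → '. gdNBy5'.
Captured: group 1 = '. gdNBy', group 2 = '5'.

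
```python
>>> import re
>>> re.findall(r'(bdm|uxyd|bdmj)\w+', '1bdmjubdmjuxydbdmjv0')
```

`|` is ordered: at each position the engine commits to the first alternative that works.
Matches: at [1:20] match 'bdmjubdmjuxydbdmjv0', group 1 = 'bdm'.
One capturing group, so `findall` returns just the captured substring from the one match — 1 in all.

['bdm']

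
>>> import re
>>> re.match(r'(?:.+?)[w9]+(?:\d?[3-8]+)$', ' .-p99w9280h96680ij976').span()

(0, 22)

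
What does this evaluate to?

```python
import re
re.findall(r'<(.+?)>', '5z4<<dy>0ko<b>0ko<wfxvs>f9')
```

['<dy', 'b', 'wfxvs']

The `?` after the quantifier makes it lazy — it takes as little as possible before letting the rest of the pattern try.
Because there's exactly one group, `findall` drops the full match and keeps group 1 from each hit.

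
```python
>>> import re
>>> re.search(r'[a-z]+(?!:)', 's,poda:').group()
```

's'

Because the assertion is negative and zero-width, positions next to the forbidden text are skipped.
`re.search` scans for the first position where the pattern succeeds.
The match spans [0:1] → 's'.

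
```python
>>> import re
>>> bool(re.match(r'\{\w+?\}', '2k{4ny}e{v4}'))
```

`match` is anchored at position 0; if the pattern doesn't fit there, it returns None.
Here position 0 doesn't satisfy it, so the call returns None, and `bool(None)` is False.

False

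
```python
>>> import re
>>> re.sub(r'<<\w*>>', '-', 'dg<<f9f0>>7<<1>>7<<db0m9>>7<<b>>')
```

Matches: at [2:10] → '<<f9f0>>'; at [11:16] → '<<1>>'; at [17:26] → '<<db0m9>>'; at [27:32] → '<<b>>'.
Each match is replaced by '-'.

'dg-7-7-7-'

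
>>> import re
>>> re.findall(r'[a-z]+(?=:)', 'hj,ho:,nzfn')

['ho']

The positive lookaround only admits positions where the adjacent text matches; those characters stay outside the span.
Matches: at [3:5] → 'ho'.
`findall` yields the raw match text (1 of them) because the pattern has no groups.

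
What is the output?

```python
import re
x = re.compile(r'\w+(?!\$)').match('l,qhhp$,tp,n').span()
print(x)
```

(0, 1)

`re.match` won't scan ahead — the pattern has to work from the very first character.
The match spans [0:1] → 'l'.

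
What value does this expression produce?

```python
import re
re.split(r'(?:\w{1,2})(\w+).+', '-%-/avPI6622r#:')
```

['-%-/', 'PI6622r', '']

The pattern matches 1 to 2 of a word character (non-capturing group); then one or more of a word character (captured); then one or more of any character.
Matches to split on: at [4:15] → 'avPI6622r#:'.
Because the pattern has a capturing group, `split` also inserts each captured text between the pieces.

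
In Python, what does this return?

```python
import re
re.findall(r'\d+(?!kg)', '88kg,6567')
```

['8', '6567']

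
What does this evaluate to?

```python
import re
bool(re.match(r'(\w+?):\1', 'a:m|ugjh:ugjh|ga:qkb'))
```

`\1` has to match the exact text group 1 already captured.
`re.match` won't scan ahead — the pattern has to work from the very first character.
Here the string doesn't start with a match, so the call returns None, and `bool(None)` is False.

False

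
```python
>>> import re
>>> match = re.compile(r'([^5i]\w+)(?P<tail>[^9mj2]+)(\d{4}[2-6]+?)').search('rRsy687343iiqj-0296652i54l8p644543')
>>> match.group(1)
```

'rRsy687343iiqj'

The pattern matches any character except [5i], then one or more of a word character (captured); then one or more of any character except [9mj2] (captured as 'tail'); then exactly 4 of a digit, then one or more of a character in [2-6] (lazy) (captured).
The `?` after the quantifier makes it lazy — it takes as little as possible before letting the rest of the pattern try.
`re.search` tries every starting position until one works.
The match spans [0:21] → 'rRsy687343iiqj-029665'.
Captured: group 1 = 'rRsy687343iiqj', group 2 = '-0', group 3 = '29665'.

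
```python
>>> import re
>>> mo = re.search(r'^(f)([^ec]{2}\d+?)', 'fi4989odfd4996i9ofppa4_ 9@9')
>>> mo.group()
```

'fi49'

Pattern: anchored at the start of the string; then a literal 'f' (captured); then exactly 2 of any character except [ec], then one or more of a digit (lazy) (captured).
`re.search` tries every starting position until one works.
The match spans [0:4] → 'fi49'.
Captured: group 1 = 'f', group 2 = 'i49'.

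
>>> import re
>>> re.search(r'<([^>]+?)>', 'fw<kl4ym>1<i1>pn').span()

(2, 9)

`re.search` tries every starting position until one works.
The match spans [2:9] → '<kl4ym>'.
Captured: group 1 = 'kl4ym'.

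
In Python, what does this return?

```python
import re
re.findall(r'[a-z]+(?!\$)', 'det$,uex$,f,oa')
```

`(?!…)`/`(?<!…)` only lets a position through if the neighbouring text does NOT match; no characters are consumed.
`findall` yields the raw match text (4 of them) because the pattern has no groups.

['de', 'ue', 'f', 'oa']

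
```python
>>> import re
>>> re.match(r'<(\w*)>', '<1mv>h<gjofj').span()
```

(0, 5)

`re.match` only tries the pattern at the start of the string.
The match spans [0:5] → '<1mv>'.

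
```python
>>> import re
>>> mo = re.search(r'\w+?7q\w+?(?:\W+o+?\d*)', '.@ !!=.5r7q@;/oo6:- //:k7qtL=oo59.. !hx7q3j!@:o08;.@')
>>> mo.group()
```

'k7qtL=o'

With the lazy modifier that quantifier settles for the fewest repetitions that let the rest of the pattern succeed (the atoms after it are unaffected and can still be greedy).
The match spans [23:30] → 'k7qtL=o'.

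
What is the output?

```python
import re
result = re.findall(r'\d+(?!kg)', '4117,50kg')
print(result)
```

['4117', '5']

The negative lookahead/lookbehind blocks any match where the forbidden context is present.
Scanning left to right: at [0:4] → '4117'; at [5:6] → '5'.
`findall` yields the raw match text (2 of them) because the pattern has no groups.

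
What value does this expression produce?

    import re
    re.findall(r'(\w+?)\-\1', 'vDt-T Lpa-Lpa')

['Lpa']

A backreference is literal: `\1` must see the identical characters the first group matched.
Walking the string: at [6:13] match 'Lpa-Lpa', group 1 = 'Lpa'.
With a single group, `findall` returns only what that group captured — 1 item.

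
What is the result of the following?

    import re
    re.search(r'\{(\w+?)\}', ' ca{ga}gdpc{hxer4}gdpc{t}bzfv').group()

Unlike `match`, `search` isn't anchored — it looks for the pattern anywhere in the string.
The match spans [3:7] → '{ga}'.
Captured: group 1 = 'ga'.

'{ga}'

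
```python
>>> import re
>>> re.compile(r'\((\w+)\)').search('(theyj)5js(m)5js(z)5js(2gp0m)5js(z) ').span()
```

Unlike `match`, `search` isn't anchored — it looks for the pattern anywhere in the string.
The match spans [0:7] → '(theyj)'.
Captured: group 1 = 'theyj'.

(0, 7)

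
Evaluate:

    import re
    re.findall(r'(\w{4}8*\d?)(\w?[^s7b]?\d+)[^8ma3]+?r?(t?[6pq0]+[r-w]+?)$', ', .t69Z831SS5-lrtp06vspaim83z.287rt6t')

[('paim83', 'z.287', 't6t')]

Because the quantifier is non-greedy, it stops expanding at the earliest point where the rest of the pattern can succeed.
With 3 capturing groups, `findall` returns a 3-tuple per match.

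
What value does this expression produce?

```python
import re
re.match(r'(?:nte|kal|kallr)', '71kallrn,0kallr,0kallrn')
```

None

With `match`, the pattern is implicitly anchored at the beginning.
Here the pattern fails at index 0, so the call returns None.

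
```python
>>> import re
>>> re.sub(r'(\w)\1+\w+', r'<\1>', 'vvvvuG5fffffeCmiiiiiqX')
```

'<v>'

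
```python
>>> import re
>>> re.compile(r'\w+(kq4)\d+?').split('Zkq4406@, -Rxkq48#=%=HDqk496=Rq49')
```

This matches one or more of a word character; then the literal 'k', then the literal 'q4' (captured); then one or more of a digit (lazy).
The `?` after the quantifier makes it lazy — it takes as little as possible before letting the rest of the pattern try.
Matches to split on: at [0:5] → 'Zkq44'; at [11:17] → 'Rxkq48'.
`re.split` interleaves the captured-group text with the surrounding fragments.

['', 'kq4', '06@, -', 'kq4', '#=%=HDqk496=Rq49']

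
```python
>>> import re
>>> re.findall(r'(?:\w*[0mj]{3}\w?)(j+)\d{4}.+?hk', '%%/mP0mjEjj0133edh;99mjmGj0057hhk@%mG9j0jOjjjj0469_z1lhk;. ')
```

['jj', 'j']

This matches zero or more of a word character, then exactly 3 of one of [0mj], then optionally a word character (non-capturing group); then one or more of a literal 'j' (captured); then exactly 4 of a digit, then one or more of any character (lazy), then the literal 'hk'.
The `?` after the quantifier makes it lazy — it takes as little as possible before letting the rest of the pattern try.
Matches: at [3:33] match 'mP0mjEjj0133edh;99mjmGj0057hhk', group 1 = 'jj'; at [35:56] match 'mG9j0jOjjjj0469_z1lhk', group 1 = 'j'.
Because there's exactly one group, `findall` drops the full match and keeps group 1 from each hit.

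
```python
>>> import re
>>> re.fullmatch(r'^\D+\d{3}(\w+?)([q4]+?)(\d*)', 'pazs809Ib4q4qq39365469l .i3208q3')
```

None

For `fullmatch`, every character of the input must be accounted for by the pattern.
Here the pattern can't cover the whole string, so the call returns None.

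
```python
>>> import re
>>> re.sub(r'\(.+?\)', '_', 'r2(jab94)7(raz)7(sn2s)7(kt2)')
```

'r2_7_7_7_'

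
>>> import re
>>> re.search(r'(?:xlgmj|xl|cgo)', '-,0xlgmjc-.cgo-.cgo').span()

Alternation tries branches left to right and keeps the first one that lets the overall match succeed at that position.
`search` walks the string left to right and returns the first match it finds.
The match spans [3:8] → 'xlgmj'.

(3, 8)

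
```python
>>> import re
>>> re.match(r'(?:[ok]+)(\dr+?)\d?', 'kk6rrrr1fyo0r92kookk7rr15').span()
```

This matches one or more of one of [ok] (non-capturing group); then a digit, then one or more of a literal 'r' (lazy) (captured); then optionally a digit.
Lazy quantifiers expand one character at a time until the remainder of the pattern can match.
`re.match` only tries the pattern at the start of the string.
The match spans [0:4] → 'kk6r'.
Captured: group 1 = '6r'.

(0, 4)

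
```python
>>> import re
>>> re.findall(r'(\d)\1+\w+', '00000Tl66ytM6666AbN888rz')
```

`\1` is not a pattern — it's the concrete string captured by group 1, re-applied verbatim.
Walking the string: at [0:24] match '00000Tl66ytM6666AbN888rz', group 1 = '0'.
`findall` collects group 1 from the one match (1 total).

['0']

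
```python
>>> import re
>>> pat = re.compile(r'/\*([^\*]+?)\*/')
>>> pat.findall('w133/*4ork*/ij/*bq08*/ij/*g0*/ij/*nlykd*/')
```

Because there's exactly one group, `findall` drops the full match and keeps group 1 from each hit.

['4ork', 'bq08', 'g0', 'nlykd']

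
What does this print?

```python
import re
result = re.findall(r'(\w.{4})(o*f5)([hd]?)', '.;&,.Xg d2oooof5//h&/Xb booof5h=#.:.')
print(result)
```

Pattern: a word character, then exactly 4 of any character (captured); then zero or more of a literal 'o', then the literal 'f5' (captured); then optionally one of [hd] (captured).
Scanning left to right: at [5:16] match 'Xg d2oooof5', groups = ('Xg d2', 'oooof5', ''); at [21:31] match 'Xb booof5h', groups = ('Xb bo', 'oof5', 'h').
With 3 capturing groups, `findall` returns a 3-tuple per match.

[('Xg d2', 'oooof5', ''), ('Xb bo', 'oof5', 'h')]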